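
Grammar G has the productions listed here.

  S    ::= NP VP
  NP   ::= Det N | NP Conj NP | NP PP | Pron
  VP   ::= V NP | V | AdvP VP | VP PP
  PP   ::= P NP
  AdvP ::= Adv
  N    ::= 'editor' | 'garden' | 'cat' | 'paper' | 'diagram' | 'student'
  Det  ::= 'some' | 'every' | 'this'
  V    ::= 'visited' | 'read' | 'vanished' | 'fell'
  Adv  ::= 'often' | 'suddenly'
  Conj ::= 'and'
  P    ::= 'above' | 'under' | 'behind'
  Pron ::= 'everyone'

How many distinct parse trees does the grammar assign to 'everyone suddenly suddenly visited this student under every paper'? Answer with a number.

4

Two of the 4 distinct bracketings:
[S [NP [Pron everyone]] [VP [AdvP [Adv suddenly]] [VP [AdvP [Adv suddenly]] [VP [V visited] [NP [NP [Det this] [N student]] [PP [P under] [NP [Det every] [N paper]]]]]]]]
[S [NP [Pron everyone]] [VP [AdvP [Adv suddenly]] [VP [AdvP [Adv suddenly]] [VP [VP [V visited] [NP [Det this] [N student]]] [PP [P under] [NP [Det every] [N paper]]]]]]]
The difference turns on whether NP → NP PP is used at the relevant span, versus an alternative expansion of NP.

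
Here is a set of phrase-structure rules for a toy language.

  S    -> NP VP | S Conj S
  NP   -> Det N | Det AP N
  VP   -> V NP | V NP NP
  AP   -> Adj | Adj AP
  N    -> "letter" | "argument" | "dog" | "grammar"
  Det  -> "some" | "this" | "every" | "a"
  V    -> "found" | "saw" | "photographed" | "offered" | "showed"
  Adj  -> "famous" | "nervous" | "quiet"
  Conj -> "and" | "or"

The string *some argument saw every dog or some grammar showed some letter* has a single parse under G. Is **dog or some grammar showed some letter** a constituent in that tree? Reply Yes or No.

[S [S [NP [Det some] [N argument]] [VP [V saw] [NP [Det every] [N dog]]]] [Conj or] [S [NP [Det some] [N grammar]] [VP [V showed] [NP [Det some] [N letter]]]]]
The smallest constituent containing 'dog or some grammar showed some letter' is the S spanning 'some argument saw every dog or some grammar showed some letter'; no single node in the tree dominates exactly the given words.

No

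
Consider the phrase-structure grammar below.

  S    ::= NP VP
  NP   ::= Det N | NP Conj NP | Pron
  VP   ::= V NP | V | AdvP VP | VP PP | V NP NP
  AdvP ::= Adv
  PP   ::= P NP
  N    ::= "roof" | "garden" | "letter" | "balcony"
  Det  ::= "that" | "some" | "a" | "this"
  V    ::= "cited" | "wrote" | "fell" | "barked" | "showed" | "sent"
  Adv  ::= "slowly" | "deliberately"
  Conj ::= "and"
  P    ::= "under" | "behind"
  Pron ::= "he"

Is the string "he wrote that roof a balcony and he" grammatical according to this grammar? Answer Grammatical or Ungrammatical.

Grammatical

S
  NP
    Pron: he
  VP
    V: wrote
    NP
      Det: that
      N: roof
    NP
      NP
        Det: a
        N: balcony
      Conj: and
      NP
        Pron: he
Each bracket corresponds to one application of a listed rule, so the string is derivable from S.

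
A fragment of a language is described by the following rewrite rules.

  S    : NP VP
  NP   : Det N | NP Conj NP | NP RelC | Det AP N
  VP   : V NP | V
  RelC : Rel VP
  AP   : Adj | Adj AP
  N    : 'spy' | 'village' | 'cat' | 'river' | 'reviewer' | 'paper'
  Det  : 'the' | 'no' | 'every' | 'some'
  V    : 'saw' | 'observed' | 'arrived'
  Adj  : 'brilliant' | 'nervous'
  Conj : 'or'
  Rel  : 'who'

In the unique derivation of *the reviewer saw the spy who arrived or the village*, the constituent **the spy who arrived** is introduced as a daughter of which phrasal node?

S
  NP
    Det: the
    N: reviewer
  VP
    V: saw
    NP
      NP
        NP
          Det: the
          N: spy
        RelC
          Rel: who
          VP
            V: arrived
      Conj: or
      NP
        Det: the
        N: village
The span 'the spy who arrived' is the NP node built by NP → NP RelC.
Its mother is the NP built by NP → NP Conj NP.

NP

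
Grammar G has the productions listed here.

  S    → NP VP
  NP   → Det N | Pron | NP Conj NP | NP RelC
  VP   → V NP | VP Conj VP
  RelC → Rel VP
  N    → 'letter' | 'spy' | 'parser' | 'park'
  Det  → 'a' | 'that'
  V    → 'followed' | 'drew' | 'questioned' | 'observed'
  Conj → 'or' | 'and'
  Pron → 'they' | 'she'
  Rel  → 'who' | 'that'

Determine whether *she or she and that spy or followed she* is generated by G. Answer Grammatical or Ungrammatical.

For S → NP VP, every NP-prefix leaves a non-VP remainder: after 'she' the remainder is not a VP; after 'she or she' the remainder is not a VP; after 'she or she and that spy' the remainder is not a VP.

Ungrammatical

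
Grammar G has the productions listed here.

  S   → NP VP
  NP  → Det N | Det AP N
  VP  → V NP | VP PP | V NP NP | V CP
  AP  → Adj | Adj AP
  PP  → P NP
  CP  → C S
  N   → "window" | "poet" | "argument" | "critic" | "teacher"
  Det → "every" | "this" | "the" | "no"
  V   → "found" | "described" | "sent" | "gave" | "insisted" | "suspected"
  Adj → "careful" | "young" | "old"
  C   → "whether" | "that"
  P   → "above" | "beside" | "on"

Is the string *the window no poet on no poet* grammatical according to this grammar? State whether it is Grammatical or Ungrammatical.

For S → NP VP, the only prefix that parses as NP is 'the window', but the remainder 'no poet on no poet' is not a VP under these rules.

Ungrammatical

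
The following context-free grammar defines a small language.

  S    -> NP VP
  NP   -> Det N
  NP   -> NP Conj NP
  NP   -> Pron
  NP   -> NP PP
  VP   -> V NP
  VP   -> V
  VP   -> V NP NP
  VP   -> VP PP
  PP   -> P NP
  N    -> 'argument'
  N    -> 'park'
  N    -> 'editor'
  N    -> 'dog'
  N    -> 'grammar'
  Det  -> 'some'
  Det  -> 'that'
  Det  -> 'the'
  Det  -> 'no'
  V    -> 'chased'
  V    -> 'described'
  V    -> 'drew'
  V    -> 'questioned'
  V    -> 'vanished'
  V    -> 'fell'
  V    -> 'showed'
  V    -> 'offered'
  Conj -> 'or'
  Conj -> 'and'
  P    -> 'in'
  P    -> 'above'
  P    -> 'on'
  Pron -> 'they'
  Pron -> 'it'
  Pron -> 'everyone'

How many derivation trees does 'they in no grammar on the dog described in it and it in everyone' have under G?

6

Two of the 6 distinct bracketings:
[S [NP [NP [Pron they]] [PP [P in] [NP [NP [Det no] [N grammar]] [PP [P on] [NP [Det the] [N dog]]]]]] [VP [VP [V described]] [PP [P in] [NP [NP [Pron it]] [Conj and] [NP [NP [Pron it]] [PP [P in] [NP [Pron everyone]]]]]]]]
[S [NP [NP [Pron they]] [PP [P in] [NP [NP [Det no] [N grammar]] [PP [P on] [NP [Det the] [N dog]]]]]] [VP [VP [V described]] [PP [P in] [NP [NP [NP [Pron it]] [Conj and] [NP [Pron it]]] [PP [P in] [NP [Pron everyone]]]]]]]
The trees differ in how a recursive rule is bracketed over the same span.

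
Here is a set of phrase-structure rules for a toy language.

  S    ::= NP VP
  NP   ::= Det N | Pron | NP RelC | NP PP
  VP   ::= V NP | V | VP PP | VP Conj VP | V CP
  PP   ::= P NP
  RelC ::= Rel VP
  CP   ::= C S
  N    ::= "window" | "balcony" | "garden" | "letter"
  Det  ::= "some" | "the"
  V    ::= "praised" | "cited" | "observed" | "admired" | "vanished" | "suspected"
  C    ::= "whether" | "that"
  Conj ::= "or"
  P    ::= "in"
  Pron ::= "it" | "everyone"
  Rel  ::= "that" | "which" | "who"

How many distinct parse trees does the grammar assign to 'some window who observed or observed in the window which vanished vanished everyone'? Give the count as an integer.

6

Two of the 6 distinct bracketings:
[S [NP [NP [Det some] [N window]] [RelC [Rel who] [VP [VP [VP [V observed]] [Conj or] [VP [V observed]]] [PP [P in] [NP [NP [Det the] [N window]] [RelC [Rel which] [VP [V vanished]]]]]]]] [VP [V vanished] [NP [Pron everyone]]]]
[S [NP [NP [Det some] [N window]] [RelC [Rel who] [VP [VP [V observed]] [Conj or] [VP [VP [V observed]] [PP [P in] [NP [NP [Det the] [N window]] [RelC [Rel which] [VP [V vanished]]]]]]]]] [VP [V vanished] [NP [Pron everyone]]]]
The trees differ in how a recursive rule is bracketed over the same span.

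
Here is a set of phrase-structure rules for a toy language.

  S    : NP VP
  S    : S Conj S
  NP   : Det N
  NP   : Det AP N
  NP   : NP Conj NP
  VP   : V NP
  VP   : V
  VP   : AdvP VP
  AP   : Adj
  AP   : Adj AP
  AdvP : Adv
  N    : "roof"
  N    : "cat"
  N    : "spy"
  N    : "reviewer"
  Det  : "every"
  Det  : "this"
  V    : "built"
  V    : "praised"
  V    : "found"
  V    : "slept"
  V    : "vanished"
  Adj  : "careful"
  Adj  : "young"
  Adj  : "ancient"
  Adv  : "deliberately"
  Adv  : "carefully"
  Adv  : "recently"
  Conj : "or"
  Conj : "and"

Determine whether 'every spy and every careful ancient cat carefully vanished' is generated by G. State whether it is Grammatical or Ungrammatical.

S
  NP
    NP
      Det: every
      N: spy
    Conj: and
    NP
      Det: every
      AP
        Adj: careful
        AP
          Adj: ancient
      N: cat
  VP
    AdvP
      Adv: carefully
    VP
      V: vanished
Every word is introduced by a lexical rule and the phrasal rules combine the resulting categories into a single S.

Grammatical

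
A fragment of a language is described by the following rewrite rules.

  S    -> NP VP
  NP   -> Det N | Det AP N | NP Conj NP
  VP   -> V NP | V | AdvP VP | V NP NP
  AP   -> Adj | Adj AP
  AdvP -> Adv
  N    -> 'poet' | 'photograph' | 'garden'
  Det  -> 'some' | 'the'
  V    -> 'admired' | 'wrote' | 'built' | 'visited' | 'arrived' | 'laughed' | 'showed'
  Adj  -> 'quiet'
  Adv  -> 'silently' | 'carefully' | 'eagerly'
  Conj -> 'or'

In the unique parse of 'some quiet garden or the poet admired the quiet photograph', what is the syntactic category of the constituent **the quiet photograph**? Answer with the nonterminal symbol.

NP

[S [NP [NP [Det some] [AP [Adj quiet]] [N garden]] [Conj or] [NP [Det the] [N poet]]] [VP [V admired] [NP [Det the] [AP [Adj quiet]] [N photograph]]]]
The span 'the quiet photograph' is the NP node built by NP → Det AP N.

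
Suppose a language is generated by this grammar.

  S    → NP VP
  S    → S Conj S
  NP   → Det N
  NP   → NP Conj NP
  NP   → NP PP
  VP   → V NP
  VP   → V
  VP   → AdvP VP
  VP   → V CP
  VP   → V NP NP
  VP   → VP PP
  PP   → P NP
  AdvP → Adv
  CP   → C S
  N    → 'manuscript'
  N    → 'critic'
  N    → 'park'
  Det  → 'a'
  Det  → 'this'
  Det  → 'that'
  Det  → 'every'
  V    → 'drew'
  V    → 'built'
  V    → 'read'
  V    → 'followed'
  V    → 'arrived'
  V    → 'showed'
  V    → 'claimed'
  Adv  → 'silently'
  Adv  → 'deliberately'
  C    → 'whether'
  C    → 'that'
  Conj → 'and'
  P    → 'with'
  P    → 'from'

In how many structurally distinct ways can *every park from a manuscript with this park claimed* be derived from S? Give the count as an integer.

The two bracketings:
[S [NP [NP [Det every] [N park]] [PP [P from] [NP [NP [Det a] [N manuscript]] [PP [P with] [NP [Det this] [N park]]]]]] [VP [V claimed]]]
[S [NP [NP [NP [Det every] [N park]] [PP [P from] [NP [Det a] [N manuscript]]]] [PP [P with] [NP [Det this] [N park]]]] [VP [V claimed]]]
The trees differ in how a recursive rule is bracketed over the same span.

2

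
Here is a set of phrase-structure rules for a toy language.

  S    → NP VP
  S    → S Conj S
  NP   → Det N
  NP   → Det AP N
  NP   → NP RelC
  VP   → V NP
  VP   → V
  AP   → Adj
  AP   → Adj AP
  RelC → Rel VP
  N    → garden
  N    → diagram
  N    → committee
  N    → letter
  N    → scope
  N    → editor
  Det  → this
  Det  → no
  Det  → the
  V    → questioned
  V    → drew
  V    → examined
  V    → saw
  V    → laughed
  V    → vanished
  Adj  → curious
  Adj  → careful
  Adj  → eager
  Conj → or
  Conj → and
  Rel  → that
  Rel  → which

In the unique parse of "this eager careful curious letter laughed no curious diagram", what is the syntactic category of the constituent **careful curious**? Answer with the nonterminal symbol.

S
  NP
    Det: this
    AP
      Adj: eager
      AP
        Adj: careful
        AP
          Adj: curious
    N: letter
  VP
    V: laughed
    NP
      Det: no
      AP
        Adj: curious
      N: diagram
The span 'careful curious' is the AP node built by AP → Adj AP.

AP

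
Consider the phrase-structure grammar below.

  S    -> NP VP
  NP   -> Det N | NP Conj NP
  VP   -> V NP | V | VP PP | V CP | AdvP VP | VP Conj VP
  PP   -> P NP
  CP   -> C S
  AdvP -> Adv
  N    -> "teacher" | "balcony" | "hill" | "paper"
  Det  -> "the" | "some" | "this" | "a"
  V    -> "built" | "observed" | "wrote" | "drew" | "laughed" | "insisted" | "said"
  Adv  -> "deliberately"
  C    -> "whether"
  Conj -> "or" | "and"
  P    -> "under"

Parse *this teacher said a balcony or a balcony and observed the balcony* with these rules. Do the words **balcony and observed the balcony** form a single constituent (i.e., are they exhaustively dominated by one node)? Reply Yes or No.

[S [NP [Det this] [N teacher]] [VP [VP [V said] [NP [NP [Det a] [N balcony]] [Conj or] [NP [Det a] [N balcony]]]] [Conj and] [VP [V observed] [NP [Det the] [N balcony]]]]]
The smallest constituent containing 'balcony and observed the balcony' is the VP spanning 'said a balcony or a balcony and observed the balcony'; no single node in the tree dominates exactly the given words.

No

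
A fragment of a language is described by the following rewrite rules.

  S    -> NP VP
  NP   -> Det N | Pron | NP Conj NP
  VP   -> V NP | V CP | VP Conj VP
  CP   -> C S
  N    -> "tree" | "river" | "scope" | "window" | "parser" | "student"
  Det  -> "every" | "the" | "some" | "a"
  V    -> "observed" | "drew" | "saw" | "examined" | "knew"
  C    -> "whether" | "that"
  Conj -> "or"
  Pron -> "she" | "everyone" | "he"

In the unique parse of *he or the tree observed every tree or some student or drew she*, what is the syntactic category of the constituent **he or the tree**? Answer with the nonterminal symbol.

[S [NP [NP [Pron he]] [Conj or] [NP [Det the] [N tree]]] [VP [VP [V observed] [NP [NP [Det every] [N tree]] [Conj or] [NP [Det some] [N student]]]] [Conj or] [VP [V drew] [NP [Pron she]]]]]
The span 'he or the tree' is the NP node built by NP → NP Conj NP.

NP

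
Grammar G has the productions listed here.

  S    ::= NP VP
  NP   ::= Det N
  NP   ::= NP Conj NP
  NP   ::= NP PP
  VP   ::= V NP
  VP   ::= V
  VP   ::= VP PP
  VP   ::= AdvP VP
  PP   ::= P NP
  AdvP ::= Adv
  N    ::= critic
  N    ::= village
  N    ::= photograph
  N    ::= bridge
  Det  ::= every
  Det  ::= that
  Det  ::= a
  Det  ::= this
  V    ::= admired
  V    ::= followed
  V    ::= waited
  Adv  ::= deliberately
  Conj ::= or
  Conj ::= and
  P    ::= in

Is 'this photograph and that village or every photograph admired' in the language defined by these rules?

Grammatical

S
  NP
    NP
      Det: this
      N: photograph
    Conj: and
    NP
      NP
        Det: that
        N: village
      Conj: or
      NP
        Det: every
        N: photograph
  VP
    V: admired
Each bracket corresponds to one application of a listed rule, so the string is derivable from S.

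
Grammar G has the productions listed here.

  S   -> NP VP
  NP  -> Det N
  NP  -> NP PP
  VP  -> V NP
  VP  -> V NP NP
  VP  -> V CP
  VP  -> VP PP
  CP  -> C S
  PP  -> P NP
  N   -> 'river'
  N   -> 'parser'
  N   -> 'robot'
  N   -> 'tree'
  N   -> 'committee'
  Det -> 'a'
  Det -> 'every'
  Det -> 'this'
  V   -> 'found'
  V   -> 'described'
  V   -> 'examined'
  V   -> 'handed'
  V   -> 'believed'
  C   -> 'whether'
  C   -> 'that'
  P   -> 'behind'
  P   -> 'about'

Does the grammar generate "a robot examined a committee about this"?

Ungrammatical

For S → NP VP, the only prefix that parses as NP is 'a robot', but the remainder 'examined a committee about this' is not a VP under these rules.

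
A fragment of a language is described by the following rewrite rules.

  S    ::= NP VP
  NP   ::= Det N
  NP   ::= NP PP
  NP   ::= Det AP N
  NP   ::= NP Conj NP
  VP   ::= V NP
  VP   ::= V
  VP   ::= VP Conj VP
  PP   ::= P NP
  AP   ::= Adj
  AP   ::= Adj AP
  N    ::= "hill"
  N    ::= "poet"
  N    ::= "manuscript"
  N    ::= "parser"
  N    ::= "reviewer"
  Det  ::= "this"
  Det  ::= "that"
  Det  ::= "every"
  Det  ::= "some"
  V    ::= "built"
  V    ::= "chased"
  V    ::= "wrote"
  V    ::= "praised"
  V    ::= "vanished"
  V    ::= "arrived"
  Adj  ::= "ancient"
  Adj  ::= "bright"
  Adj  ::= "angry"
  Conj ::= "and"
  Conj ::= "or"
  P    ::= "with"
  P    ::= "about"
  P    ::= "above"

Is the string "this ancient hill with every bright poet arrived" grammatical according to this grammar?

Grammatical

S
  NP
    NP
      Det: this
      AP
        Adj: ancient
      N: hill
    PP
      P: with
      NP
        Det: every
        AP
          Adj: bright
        N: poet
  VP
    V: arrived
Every word is introduced by a lexical rule and the phrasal rules combine the resulting categories into a single S.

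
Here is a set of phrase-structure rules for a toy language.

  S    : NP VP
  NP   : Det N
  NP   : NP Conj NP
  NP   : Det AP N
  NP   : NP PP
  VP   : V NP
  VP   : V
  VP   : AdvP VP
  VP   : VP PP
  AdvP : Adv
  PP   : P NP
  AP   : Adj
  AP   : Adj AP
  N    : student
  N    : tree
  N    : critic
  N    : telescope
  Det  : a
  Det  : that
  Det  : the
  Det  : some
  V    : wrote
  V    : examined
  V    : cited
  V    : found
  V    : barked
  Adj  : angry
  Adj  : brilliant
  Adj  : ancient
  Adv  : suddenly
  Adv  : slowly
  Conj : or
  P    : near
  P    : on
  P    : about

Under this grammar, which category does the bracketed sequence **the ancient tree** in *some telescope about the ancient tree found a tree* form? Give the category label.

NP

S
  NP
    NP
      Det: some
      N: telescope
    PP
      P: about
      NP
        Det: the
        AP
          Adj: ancient
        N: tree
  VP
    V: found
    NP
      Det: a
      N: tree
The span 'the ancient tree' is the NP node built by NP → Det AP N.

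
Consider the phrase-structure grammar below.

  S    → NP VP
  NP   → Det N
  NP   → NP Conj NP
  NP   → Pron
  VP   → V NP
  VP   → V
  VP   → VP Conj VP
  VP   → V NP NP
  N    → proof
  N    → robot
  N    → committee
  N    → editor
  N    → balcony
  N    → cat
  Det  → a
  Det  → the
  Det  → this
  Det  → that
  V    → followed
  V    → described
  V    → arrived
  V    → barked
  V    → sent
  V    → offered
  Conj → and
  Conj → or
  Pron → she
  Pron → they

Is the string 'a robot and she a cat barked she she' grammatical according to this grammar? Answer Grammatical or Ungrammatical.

Ungrammatical

For S → NP VP, every NP-prefix leaves a non-VP remainder: after 'a robot' the remainder is not a VP; after 'a robot and she' the remainder is not a VP.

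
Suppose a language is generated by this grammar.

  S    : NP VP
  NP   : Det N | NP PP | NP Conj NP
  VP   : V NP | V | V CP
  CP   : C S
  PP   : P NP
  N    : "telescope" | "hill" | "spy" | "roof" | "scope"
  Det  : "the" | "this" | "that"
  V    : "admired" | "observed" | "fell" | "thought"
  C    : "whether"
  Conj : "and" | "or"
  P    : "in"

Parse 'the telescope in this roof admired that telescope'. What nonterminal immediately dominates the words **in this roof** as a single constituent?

S
  NP
    NP
      Det: the
      N: telescope
    PP
      P: in
      NP
        Det: this
        N: roof
  VP
    V: admired
    NP
      Det: that
      N: telescope
The span 'in this roof' is the PP node built by PP → P NP.

PP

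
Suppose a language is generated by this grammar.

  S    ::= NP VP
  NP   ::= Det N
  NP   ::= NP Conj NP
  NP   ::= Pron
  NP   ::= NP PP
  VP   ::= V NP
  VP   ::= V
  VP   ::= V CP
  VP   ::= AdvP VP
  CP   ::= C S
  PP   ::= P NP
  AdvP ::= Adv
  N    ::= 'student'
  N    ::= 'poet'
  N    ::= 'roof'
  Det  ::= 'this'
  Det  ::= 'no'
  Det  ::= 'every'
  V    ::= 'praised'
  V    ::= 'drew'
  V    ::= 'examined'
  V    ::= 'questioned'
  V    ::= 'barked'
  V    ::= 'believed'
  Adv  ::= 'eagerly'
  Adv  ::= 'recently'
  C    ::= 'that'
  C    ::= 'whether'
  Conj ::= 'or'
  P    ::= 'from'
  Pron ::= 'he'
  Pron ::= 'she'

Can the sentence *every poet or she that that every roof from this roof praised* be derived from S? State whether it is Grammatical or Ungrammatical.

A Pron word can never sit immediately before a C word in any string this grammar generates, so the substring 'she that' rules out a derivation.

Ungrammatical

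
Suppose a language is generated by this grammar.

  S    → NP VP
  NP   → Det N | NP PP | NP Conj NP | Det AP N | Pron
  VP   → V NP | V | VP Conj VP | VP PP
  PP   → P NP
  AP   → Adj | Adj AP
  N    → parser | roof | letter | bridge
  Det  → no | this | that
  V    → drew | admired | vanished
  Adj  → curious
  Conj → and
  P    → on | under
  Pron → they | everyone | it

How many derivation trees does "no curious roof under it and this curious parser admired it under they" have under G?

4

Two of the 4 distinct bracketings:
[S [NP [NP [Det no] [AP [Adj curious]] [N roof]] [PP [P under] [NP [NP [Pron it]] [Conj and] [NP [Det this] [AP [Adj curious]] [N parser]]]]] [VP [V admired] [NP [NP [Pron it]] [PP [P under] [NP [Pron they]]]]]]
[S [NP [NP [Det no] [AP [Adj curious]] [N roof]] [PP [P under] [NP [NP [Pron it]] [Conj and] [NP [Det this] [AP [Adj curious]] [N parser]]]]] [VP [VP [V admired] [NP [Pron it]]] [PP [P under] [NP [Pron they]]]]]
The difference turns on whether VP → VP PP is used at the relevant span, versus an alternative expansion of VP.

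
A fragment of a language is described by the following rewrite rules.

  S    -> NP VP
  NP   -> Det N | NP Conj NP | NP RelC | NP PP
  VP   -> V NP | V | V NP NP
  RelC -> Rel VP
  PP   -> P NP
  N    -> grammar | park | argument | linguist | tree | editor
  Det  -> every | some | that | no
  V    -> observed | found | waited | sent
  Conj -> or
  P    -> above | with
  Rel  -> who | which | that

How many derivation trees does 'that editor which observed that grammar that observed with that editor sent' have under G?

Two of the 3 distinct bracketings:
[S [NP [NP [Det that] [N editor]] [RelC [Rel which] [VP [V observed] [NP [NP [NP [Det that] [N grammar]] [RelC [Rel that] [VP [V observed]]]] [PP [P with] [NP [Det that] [N editor]]]]]]] [VP [V sent]]]
[S [NP [NP [NP [Det that] [N editor]] [RelC [Rel which] [VP [V observed] [NP [NP [Det that] [N grammar]] [RelC [Rel that] [VP [V observed]]]]]]] [PP [P with] [NP [Det that] [N editor]]]] [VP [V sent]]]
The trees differ in how a recursive rule is bracketed over the same span.

3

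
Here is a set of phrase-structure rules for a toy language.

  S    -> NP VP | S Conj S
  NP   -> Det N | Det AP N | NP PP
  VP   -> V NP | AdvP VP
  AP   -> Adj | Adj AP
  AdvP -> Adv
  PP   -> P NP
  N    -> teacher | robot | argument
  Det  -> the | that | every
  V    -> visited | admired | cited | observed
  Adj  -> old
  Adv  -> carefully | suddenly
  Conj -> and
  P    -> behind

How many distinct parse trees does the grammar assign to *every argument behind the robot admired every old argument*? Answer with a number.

1

[S [NP [NP [Det every] [N argument]] [PP [P behind] [NP [Det the] [N robot]]]] [VP [V admired] [NP [Det every] [AP [Adj old]] [N argument]]]]
No rule offers an alternative attachment or grouping for any span, so this is the only derivation.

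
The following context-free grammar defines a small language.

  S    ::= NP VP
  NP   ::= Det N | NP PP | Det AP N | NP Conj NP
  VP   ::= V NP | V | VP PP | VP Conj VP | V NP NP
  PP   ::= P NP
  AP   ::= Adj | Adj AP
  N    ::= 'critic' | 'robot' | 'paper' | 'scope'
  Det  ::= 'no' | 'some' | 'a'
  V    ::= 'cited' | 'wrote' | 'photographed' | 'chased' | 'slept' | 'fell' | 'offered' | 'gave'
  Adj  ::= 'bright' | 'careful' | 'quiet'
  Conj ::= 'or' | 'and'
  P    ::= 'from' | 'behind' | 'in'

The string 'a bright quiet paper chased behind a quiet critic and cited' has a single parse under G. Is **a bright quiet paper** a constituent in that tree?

Yes

[S [NP [Det a] [AP [Adj bright] [AP [Adj quiet]]] [N paper]] [VP [VP [VP [V chased]] [PP [P behind] [NP [Det a] [AP [Adj quiet]] [N critic]]]] [Conj and] [VP [V cited]]]]
The words 'a bright quiet paper' are exhaustively dominated by a single NP node (built by NP → Det AP N), so they form a constituent.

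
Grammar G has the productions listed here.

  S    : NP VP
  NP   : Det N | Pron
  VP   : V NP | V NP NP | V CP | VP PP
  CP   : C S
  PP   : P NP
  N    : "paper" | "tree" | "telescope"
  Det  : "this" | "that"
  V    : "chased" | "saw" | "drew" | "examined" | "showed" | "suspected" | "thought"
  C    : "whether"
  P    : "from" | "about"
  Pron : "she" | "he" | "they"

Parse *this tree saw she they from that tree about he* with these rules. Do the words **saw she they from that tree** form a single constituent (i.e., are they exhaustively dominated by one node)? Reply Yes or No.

Yes

[S [NP [Det this] [N tree]] [VP [VP [VP [V saw] [NP [Pron she]] [NP [Pron they]]] [PP [P from] [NP [Det that] [N tree]]]] [PP [P about] [NP [Pron he]]]]]
The words 'saw she they from that tree' are exhaustively dominated by a single VP node (built by VP → VP PP), so they form a constituent.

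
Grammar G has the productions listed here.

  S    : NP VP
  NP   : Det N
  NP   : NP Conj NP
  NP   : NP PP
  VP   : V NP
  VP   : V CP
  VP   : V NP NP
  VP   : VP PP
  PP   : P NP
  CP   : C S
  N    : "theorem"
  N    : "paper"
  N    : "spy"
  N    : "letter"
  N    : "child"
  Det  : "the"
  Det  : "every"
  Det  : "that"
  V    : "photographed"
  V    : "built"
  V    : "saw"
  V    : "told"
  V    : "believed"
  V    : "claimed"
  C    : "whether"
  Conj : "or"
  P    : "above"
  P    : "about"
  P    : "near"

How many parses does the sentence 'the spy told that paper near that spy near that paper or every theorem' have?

9

Two of the 9 distinct bracketings:
[S [NP [Det the] [N spy]] [VP [V told] [NP [NP [NP [Det that] [N paper]] [PP [P near] [NP [NP [Det that] [N spy]] [PP [P near] [NP [Det that] [N paper]]]]]] [Conj or] [NP [Det every] [N theorem]]]]]
[S [NP [Det the] [N spy]] [VP [V told] [NP [NP [NP [NP [Det that] [N paper]] [PP [P near] [NP [Det that] [N spy]]]] [PP [P near] [NP [Det that] [N paper]]]] [Conj or] [NP [Det every] [N theorem]]]]]
The trees differ in how a recursive rule is bracketed over the same span.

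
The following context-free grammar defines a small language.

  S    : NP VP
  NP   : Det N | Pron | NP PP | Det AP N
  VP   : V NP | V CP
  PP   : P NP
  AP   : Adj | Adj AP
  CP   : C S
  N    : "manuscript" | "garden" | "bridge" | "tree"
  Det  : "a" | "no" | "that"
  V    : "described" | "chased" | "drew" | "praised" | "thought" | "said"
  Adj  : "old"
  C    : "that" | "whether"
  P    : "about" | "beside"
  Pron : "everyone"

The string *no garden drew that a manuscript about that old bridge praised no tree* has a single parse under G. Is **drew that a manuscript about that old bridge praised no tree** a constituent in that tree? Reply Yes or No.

[S [NP [Det no] [N garden]] [VP [V drew] [CP [C that] [S [NP [NP [Det a] [N manuscript]] [PP [P about] [NP [Det that] [AP [Adj old]] [N bridge]]]] [VP [V praised] [NP [Det no] [N tree]]]]]]]
The words 'drew that a manuscript about that old bridge praised no tree' are exhaustively dominated by a single VP node (built by VP → V CP), so they form a constituent.

Yes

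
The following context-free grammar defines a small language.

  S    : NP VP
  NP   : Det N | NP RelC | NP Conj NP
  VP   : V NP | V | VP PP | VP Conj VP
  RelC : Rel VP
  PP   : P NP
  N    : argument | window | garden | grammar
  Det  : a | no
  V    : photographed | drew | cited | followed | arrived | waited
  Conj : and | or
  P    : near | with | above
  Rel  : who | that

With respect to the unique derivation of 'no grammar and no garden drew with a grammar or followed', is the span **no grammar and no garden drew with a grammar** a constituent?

No

[S [NP [NP [Det no] [N grammar]] [Conj and] [NP [Det no] [N garden]]] [VP [VP [VP [V drew]] [PP [P with] [NP [Det a] [N grammar]]]] [Conj or] [VP [V followed]]]]
The smallest constituent containing 'no grammar and no garden drew with a grammar' is the S spanning 'no grammar and no garden drew with a grammar or followed'; no single node in the tree dominates exactly the given words.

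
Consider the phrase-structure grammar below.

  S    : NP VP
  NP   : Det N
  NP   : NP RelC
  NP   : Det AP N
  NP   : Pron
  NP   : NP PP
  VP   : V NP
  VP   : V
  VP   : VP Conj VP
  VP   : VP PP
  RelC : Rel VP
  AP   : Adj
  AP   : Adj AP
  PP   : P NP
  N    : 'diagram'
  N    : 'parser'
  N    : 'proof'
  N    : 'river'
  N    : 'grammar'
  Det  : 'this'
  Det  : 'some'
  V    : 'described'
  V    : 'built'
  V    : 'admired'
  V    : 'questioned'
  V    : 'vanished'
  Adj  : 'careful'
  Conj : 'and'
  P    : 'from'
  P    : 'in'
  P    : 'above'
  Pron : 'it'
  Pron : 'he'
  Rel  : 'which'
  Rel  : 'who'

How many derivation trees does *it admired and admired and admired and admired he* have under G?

5

Two of the 5 distinct bracketings:
[S [NP [Pron it]] [VP [VP [V admired]] [Conj and] [VP [VP [V admired]] [Conj and] [VP [VP [V admired]] [Conj and] [VP [V admired] [NP [Pron he]]]]]]]
[S [NP [Pron it]] [VP [VP [V admired]] [Conj and] [VP [VP [VP [V admired]] [Conj and] [VP [V admired]]] [Conj and] [VP [V admired] [NP [Pron he]]]]]]
The trees differ in how a recursive rule is bracketed over the same span.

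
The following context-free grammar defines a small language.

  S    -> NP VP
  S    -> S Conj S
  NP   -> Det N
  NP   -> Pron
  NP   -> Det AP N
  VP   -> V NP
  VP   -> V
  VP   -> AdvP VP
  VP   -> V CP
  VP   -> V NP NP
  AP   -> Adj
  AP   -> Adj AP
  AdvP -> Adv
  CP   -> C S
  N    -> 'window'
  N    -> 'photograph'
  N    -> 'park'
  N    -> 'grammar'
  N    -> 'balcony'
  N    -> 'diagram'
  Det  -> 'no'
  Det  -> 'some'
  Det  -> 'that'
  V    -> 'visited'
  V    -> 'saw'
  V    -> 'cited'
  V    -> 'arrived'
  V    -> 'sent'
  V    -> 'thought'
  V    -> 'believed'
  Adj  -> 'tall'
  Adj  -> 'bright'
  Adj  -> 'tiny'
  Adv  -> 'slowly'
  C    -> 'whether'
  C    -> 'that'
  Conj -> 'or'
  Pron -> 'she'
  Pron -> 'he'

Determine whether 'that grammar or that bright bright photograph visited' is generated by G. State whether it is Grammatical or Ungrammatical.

Ungrammatical

For S → NP VP, the only prefix that parses as NP is 'that grammar', but the remainder 'or that bright bright photograph visited' is not a VP under these rules. The alternative S rule S → S Conj S likewise has no satisfying split.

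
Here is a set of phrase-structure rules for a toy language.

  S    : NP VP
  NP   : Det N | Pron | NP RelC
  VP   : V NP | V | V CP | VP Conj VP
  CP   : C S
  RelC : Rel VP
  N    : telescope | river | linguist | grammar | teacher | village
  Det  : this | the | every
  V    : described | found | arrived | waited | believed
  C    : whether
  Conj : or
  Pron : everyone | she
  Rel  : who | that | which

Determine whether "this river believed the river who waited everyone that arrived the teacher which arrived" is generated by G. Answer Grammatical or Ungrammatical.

[S [NP [Det this] [N river]] [VP [V believed] [NP [NP [Det the] [N river]] [RelC [Rel who] [VP [V waited] [NP [NP [Pron everyone]] [RelC [Rel that] [VP [V arrived] [NP [NP [Det the] [N teacher]] [RelC [Rel which] [VP [V arrived]]]]]]]]]]]]
The bracketing above is licensed at every node by one of the given productions, with S at the root.

Grammatical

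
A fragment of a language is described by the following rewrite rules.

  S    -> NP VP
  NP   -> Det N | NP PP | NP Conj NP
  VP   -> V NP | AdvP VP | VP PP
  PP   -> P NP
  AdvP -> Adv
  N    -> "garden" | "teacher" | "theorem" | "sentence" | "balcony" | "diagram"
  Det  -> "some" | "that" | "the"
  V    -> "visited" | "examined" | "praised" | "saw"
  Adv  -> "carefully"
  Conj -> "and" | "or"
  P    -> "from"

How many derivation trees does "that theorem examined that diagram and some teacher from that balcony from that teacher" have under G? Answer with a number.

9

Two of the 9 distinct bracketings:
[S [NP [Det that] [N theorem]] [VP [V examined] [NP [NP [NP [Det that] [N diagram]] [Conj and] [NP [Det some] [N teacher]]] [PP [P from] [NP [NP [Det that] [N balcony]] [PP [P from] [NP [Det that] [N teacher]]]]]]]]
[S [NP [Det that] [N theorem]] [VP [V examined] [NP [NP [NP [NP [Det that] [N diagram]] [Conj and] [NP [Det some] [N teacher]]] [PP [P from] [NP [Det that] [N balcony]]]] [PP [P from] [NP [Det that] [N teacher]]]]]]
The trees differ in how a recursive rule is bracketed over the same span.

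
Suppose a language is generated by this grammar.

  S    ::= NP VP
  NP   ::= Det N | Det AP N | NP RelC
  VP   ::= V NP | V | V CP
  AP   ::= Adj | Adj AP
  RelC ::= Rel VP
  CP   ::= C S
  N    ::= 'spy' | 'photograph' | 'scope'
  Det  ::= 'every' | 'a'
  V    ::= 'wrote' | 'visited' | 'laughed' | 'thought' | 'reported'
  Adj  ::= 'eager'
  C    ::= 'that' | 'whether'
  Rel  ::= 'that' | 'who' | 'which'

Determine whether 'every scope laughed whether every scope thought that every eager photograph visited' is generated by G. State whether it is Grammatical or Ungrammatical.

Grammatical

S
  NP
    Det: every
    N: scope
  VP
    V: laughed
    CP
      C: whether
      S
        NP
          Det: every
          N: scope
        VP
          V: thought
          CP
            C: that
            S
              NP
                Det: every
                AP
                  Adj: eager
                N: photograph
              VP
                V: visited
Each bracket corresponds to one application of a listed rule, so the string is derivable from S.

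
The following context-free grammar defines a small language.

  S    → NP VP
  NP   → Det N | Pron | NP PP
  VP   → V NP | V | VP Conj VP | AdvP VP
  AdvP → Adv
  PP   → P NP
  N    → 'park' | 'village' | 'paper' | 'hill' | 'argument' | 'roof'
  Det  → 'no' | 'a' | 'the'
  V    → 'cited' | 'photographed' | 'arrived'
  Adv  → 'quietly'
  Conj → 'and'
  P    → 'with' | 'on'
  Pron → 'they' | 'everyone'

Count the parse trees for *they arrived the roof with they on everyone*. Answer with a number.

The two bracketings:
[S [NP [Pron they]] [VP [V arrived] [NP [NP [Det the] [N roof]] [PP [P with] [NP [NP [Pron they]] [PP [P on] [NP [Pron everyone]]]]]]]]
[S [NP [Pron they]] [VP [V arrived] [NP [NP [NP [Det the] [N roof]] [PP [P with] [NP [Pron they]]]] [PP [P on] [NP [Pron everyone]]]]]]
The trees differ in how a recursive rule is bracketed over the same span.

2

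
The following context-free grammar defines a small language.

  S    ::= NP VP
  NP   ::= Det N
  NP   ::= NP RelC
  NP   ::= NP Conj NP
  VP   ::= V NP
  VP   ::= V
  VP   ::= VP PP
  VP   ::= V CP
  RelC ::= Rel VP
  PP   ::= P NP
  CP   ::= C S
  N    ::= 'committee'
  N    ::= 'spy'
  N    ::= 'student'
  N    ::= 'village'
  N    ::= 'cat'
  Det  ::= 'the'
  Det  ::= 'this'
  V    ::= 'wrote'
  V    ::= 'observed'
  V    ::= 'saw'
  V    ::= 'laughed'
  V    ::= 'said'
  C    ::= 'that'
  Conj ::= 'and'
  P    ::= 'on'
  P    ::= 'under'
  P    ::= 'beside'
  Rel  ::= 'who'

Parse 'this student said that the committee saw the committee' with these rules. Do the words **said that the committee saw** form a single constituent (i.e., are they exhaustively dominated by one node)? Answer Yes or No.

[S [NP [Det this] [N student]] [VP [V said] [CP [C that] [S [NP [Det the] [N committee]] [VP [V saw] [NP [Det the] [N committee]]]]]]]
The smallest constituent containing 'said that the committee saw' is the VP spanning 'said that the committee saw the committee'; no single node in the tree dominates exactly the given words.

No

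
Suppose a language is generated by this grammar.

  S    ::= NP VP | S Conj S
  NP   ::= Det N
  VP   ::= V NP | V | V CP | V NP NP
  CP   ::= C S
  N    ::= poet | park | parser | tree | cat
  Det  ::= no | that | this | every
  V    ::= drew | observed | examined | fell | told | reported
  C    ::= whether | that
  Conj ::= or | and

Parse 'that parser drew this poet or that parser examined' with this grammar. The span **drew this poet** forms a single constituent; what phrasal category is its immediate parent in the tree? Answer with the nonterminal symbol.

S
  S
    NP
      Det: that
      N: parser
    VP
      V: drew
      NP
        Det: this
        N: poet
  Conj: or
  S
    NP
      Det: that
      N: parser
    VP
      V: examined
The span 'drew this poet' is the VP node built by VP → V NP.
Its mother is the S built by S → NP VP.

S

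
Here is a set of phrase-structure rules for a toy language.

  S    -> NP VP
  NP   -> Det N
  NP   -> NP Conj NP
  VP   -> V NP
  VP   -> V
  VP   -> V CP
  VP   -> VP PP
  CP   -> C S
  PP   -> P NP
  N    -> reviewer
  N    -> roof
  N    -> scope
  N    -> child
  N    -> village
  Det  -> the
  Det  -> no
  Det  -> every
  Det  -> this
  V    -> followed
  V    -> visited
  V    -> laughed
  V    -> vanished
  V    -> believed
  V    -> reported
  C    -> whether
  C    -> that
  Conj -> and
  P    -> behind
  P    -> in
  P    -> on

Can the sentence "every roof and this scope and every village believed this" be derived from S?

For S → NP VP, every NP-prefix leaves a non-VP remainder: after 'every roof' the remainder is not a VP; after 'every roof and this scope' the remainder is not a VP; after 'every roof and this scope and every village' the remainder is not a VP.

Ungrammatical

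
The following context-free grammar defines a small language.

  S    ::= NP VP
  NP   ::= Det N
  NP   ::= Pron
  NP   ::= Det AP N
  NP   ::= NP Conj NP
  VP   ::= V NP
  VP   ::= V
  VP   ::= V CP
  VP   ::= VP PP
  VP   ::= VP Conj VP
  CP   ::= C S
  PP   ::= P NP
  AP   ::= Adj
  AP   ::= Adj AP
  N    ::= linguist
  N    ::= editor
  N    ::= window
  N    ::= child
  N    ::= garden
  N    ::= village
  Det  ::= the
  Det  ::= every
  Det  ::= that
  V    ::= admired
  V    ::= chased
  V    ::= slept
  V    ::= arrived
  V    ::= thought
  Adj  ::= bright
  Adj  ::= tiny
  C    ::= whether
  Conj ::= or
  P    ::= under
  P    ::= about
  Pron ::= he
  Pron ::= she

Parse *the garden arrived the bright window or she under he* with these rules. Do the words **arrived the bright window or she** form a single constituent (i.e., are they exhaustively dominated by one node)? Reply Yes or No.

[S [NP [Det the] [N garden]] [VP [VP [V arrived] [NP [NP [Det the] [AP [Adj bright]] [N window]] [Conj or] [NP [Pron she]]]] [PP [P under] [NP [Pron he]]]]]
The words 'arrived the bright window or she' are exhaustively dominated by a single VP node (built by VP → V NP), so they form a constituent.

Yes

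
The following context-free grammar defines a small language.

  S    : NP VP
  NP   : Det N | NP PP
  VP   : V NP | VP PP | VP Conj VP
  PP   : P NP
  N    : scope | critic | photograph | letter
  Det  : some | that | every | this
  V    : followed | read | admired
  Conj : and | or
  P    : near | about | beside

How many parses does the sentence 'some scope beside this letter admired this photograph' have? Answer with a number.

[S [NP [NP [Det some] [N scope]] [PP [P beside] [NP [Det this] [N letter]]]] [VP [V admired] [NP [Det this] [N photograph]]]]
No rule offers an alternative attachment or grouping for any span, so this is the only derivation.

1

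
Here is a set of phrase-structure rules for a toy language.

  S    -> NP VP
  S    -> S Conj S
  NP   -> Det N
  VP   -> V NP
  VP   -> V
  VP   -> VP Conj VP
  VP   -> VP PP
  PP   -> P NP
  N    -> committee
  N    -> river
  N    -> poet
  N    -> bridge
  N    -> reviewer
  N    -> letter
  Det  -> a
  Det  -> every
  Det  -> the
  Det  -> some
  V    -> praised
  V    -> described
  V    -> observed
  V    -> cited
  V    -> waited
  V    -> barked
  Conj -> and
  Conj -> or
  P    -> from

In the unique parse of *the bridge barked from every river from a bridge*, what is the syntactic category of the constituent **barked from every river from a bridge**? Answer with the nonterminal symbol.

VP

S
  NP
    Det: the
    N: bridge
  VP
    VP
      VP
        V: barked
      PP
        P: from
        NP
          Det: every
          N: river
    PP
      P: from
      NP
        Det: a
        N: bridge
The span 'barked from every river from a bridge' is the VP node built by VP → VP PP.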